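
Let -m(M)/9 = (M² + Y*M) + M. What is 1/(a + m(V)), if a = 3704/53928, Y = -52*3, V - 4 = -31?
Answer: -6741/298127003 ≈ -2.2611e-5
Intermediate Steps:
V = -27 (V = 4 - 31 = -27)
Y = -156
m(M) = -9*M² + 1395*M (m(M) = -9*((M² - 156*M) + M) = -9*(M² - 155*M) = -9*M² + 1395*M)
a = 463/6741 (a = 3704*(1/53928) = 463/6741 ≈ 0.068684)
1/(a + m(V)) = 1/(463/6741 + 9*(-27)*(155 - 1*(-27))) = 1/(463/6741 + 9*(-27)*(155 + 27)) = 1/(463/6741 + 9*(-27)*182) = 1/(463/6741 - 44226) = 1/(-298127003/6741) = -6741/298127003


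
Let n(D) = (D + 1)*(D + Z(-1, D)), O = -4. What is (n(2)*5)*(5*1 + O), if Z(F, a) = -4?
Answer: -30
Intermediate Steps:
n(D) = (1 + D)*(-4 + D) (n(D) = (D + 1)*(D - 4) = (1 + D)*(-4 + D))
(n(2)*5)*(5*1 + O) = ((-4 + 2**2 - 3*2)*5)*(5*1 - 4) = ((-4 + 4 - 6)*5)*(5 - 4) = -6*5*1 = -30*1 = -30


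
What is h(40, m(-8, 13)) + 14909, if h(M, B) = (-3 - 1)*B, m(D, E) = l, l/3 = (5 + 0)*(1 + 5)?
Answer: 14549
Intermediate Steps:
l = 90 (l = 3*((5 + 0)*(1 + 5)) = 3*(5*6) = 3*30 = 90)
m(D, E) = 90
h(M, B) = -4*B
h(40, m(-8, 13)) + 14909 = -4*90 + 14909 = -360 + 14909 = 14549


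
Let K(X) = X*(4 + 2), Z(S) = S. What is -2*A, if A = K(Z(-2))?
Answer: 24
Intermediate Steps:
K(X) = 6*X (K(X) = X*6 = 6*X)
A = -12 (A = 6*(-2) = -12)
-2*A = -2*(-12) = 24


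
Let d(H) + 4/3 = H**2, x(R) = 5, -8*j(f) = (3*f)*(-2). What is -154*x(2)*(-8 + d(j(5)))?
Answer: -87395/24 ≈ -3641.5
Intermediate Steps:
j(f) = 3*f/4 (j(f) = -3*f*(-2)/8 = -(-3)*f/4 = 3*f/4)
d(H) = -4/3 + H**2
-154*x(2)*(-8 + d(j(5))) = -770*(-8 + (-4/3 + ((3/4)*5)**2)) = -770*(-8 + (-4/3 + (15/4)**2)) = -770*(-8 + (-4/3 + 225/16)) = -770*(-8 + 611/48) = -770*227/48 = -154*1135/48 = -87395/24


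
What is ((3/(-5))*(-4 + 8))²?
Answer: 144/25 ≈ 5.7600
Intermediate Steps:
((3/(-5))*(-4 + 8))² = ((3*(-⅕))*4)² = (-⅗*4)² = (-12/5)² = 144/25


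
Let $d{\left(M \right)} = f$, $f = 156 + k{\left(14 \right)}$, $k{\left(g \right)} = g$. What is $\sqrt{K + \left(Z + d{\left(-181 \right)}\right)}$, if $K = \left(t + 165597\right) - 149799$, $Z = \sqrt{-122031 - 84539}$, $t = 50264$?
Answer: $\sqrt{66232 + i \sqrt{206570}} \approx 257.36 + 0.883 i$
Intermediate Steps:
$f = 170$ ($f = 156 + 14 = 170$)
$d{\left(M \right)} = 170$
$Z = i \sqrt{206570}$ ($Z = \sqrt{-206570} = i \sqrt{206570} \approx 454.5 i$)
$K = 66062$ ($K = \left(50264 + 165597\right) - 149799 = 215861 - 149799 = 66062$)
$\sqrt{K + \left(Z + d{\left(-181 \right)}\right)} = \sqrt{66062 + \left(i \sqrt{206570} + 170\right)} = \sqrt{66062 + \left(170 + i \sqrt{206570}\right)} = \sqrt{66232 + i \sqrt{206570}}$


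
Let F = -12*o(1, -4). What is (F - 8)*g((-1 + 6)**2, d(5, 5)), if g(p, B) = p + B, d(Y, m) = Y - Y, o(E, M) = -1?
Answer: 100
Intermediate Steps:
d(Y, m) = 0
g(p, B) = B + p
F = 12 (F = -12*(-1) = 12)
(F - 8)*g((-1 + 6)**2, d(5, 5)) = (12 - 8)*(0 + (-1 + 6)**2) = 4*(0 + 5**2) = 4*(0 + 25) = 4*25 = 100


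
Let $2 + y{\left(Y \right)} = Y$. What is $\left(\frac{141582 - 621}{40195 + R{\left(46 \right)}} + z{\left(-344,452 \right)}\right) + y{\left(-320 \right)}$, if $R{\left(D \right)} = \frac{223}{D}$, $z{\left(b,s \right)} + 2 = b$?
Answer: $- \frac{1228776718}{1849193} \approx -664.49$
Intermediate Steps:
$z{\left(b,s \right)} = -2 + b$
$y{\left(Y \right)} = -2 + Y$
$\left(\frac{141582 - 621}{40195 + R{\left(46 \right)}} + z{\left(-344,452 \right)}\right) + y{\left(-320 \right)} = \left(\frac{141582 - 621}{40195 + \frac{223}{46}} - 346\right) - 322 = \left(\frac{140961}{40195 + 223 \cdot \frac{1}{46}} - 346\right) - 322 = \left(\frac{140961}{40195 + \frac{223}{46}} - 346\right) - 322 = \left(\frac{140961}{\frac{1849193}{46}} - 346\right) - 322 = \left(140961 \cdot \frac{46}{1849193} - 346\right) - 322 = \left(\frac{6484206}{1849193} - 346\right) - 322 = - \frac{633336572}{1849193} - 322 = - \frac{1228776718}{1849193}$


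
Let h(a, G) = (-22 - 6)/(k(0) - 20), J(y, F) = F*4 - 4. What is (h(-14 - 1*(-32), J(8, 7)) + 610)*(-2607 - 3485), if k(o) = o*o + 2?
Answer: -33530368/9 ≈ -3.7256e+6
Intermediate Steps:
J(y, F) = -4 + 4*F (J(y, F) = 4*F - 4 = -4 + 4*F)
k(o) = 2 + o² (k(o) = o² + 2 = 2 + o²)
h(a, G) = 14/9 (h(a, G) = (-22 - 6)/((2 + 0²) - 20) = -28/((2 + 0) - 20) = -28/(2 - 20) = -28/(-18) = -28*(-1/18) = 14/9)
(h(-14 - 1*(-32), J(8, 7)) + 610)*(-2607 - 3485) = (14/9 + 610)*(-2607 - 3485) = (5504/9)*(-6092) = -33530368/9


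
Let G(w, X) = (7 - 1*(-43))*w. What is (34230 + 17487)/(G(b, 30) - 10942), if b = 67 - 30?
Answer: -51717/9092 ≈ -5.6882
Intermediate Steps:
b = 37
G(w, X) = 50*w (G(w, X) = (7 + 43)*w = 50*w)
(34230 + 17487)/(G(b, 30) - 10942) = (34230 + 17487)/(50*37 - 10942) = 51717/(1850 - 10942) = 51717/(-9092) = 51717*(-1/9092) = -51717/9092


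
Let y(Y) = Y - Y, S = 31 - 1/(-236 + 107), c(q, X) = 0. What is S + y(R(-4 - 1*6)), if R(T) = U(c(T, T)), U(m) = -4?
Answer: 4000/129 ≈ 31.008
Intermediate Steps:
R(T) = -4
S = 4000/129 (S = 31 - 1/(-129) = 31 - 1*(-1/129) = 31 + 1/129 = 4000/129 ≈ 31.008)
y(Y) = 0
S + y(R(-4 - 1*6)) = 4000/129 + 0 = 4000/129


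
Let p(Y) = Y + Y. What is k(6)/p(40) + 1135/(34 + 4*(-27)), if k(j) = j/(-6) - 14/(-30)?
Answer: -42581/2775 ≈ -15.344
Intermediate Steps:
p(Y) = 2*Y
k(j) = 7/15 - j/6 (k(j) = j*(-⅙) - 14*(-1/30) = -j/6 + 7/15 = 7/15 - j/6)
k(6)/p(40) + 1135/(34 + 4*(-27)) = (7/15 - ⅙*6)/((2*40)) + 1135/(34 + 4*(-27)) = (7/15 - 1)/80 + 1135/(34 - 108) = -8/15*1/80 + 1135/(-74) = -1/150 + 1135*(-1/74) = -1/150 - 1135/74 = -42581/2775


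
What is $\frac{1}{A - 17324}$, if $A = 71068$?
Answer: $\frac{1}{53744} \approx 1.8607 \cdot 10^{-5}$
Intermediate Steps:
$\frac{1}{A - 17324} = \frac{1}{71068 - 17324} = \frac{1}{53744}$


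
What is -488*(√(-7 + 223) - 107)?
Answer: 52216 - 2928*√6 ≈ 45044.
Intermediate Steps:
-488*(√(-7 + 223) - 107) = -488*(√216 - 107) = -488*(6*√6 - 107) = -488*(-107 + 6*√6) = 52216 - 2928*√6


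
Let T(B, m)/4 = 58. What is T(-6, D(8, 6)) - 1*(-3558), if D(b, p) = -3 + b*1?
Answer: 3790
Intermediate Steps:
D(b, p) = -3 + b
T(B, m) = 232 (T(B, m) = 4*58 = 232)
T(-6, D(8, 6)) - 1*(-3558) = 232 - 1*(-3558) = 232 + 3558 = 3790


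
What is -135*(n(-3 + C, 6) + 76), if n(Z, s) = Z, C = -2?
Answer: -9585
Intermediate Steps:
-135*(n(-3 + C, 6) + 76) = -135*((-3 - 2) + 76) = -135*(-5 + 76) = -135*71 = -9585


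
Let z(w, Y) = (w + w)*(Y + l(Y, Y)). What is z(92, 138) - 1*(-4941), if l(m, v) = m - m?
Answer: 30333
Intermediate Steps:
l(m, v) = 0
z(w, Y) = 2*Y*w (z(w, Y) = (w + w)*(Y + 0) = (2*w)*Y = 2*Y*w)
z(92, 138) - 1*(-4941) = 2*138*92 - 1*(-4941) = 25392 + 4941 = 30333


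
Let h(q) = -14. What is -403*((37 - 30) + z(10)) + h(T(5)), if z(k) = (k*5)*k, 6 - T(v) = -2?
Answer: -204335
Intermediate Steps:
T(v) = 8 (T(v) = 6 - 1*(-2) = 6 + 2 = 8)
z(k) = 5*k² (z(k) = (5*k)*k = 5*k²)
-403*((37 - 30) + z(10)) + h(T(5)) = -403*((37 - 30) + 5*10²) - 14 = -403*(7 + 5*100) - 14 = -403*(7 + 500) - 14 = -403*507 - 14 = -204321 - 14 = -204335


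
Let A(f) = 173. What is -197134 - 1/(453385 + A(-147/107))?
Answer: -89411702773/453558 ≈ -1.9713e+5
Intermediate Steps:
-197134 - 1/(453385 + A(-147/107)) = -197134 - 1/(453385 + 173) = -197134 - 1/453558 = -89411702773/453558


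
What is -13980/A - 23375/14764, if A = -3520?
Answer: 1551509/649616 ≈ 2.3883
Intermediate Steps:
-13980/A - 23375/14764 = -13980/(-3520) - 23375/14764 = -13980*(-1/3520) - 23375*1/14764 = 699/176 - 23375/14764 = 1551509/649616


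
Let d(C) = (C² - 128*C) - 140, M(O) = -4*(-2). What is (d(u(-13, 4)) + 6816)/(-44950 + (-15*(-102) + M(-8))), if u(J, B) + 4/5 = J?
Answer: -215821/1085300 ≈ -0.19886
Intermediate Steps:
M(O) = 8
u(J, B) = -⅘ + J
d(C) = -140 + C² - 128*C
(d(u(-13, 4)) + 6816)/(-44950 + (-15*(-102) + M(-8))) = ((-140 + (-⅘ - 13)² - 128*(-⅘ - 13)) + 6816)/(-44950 + (-15*(-102) + 8)) = ((-140 + (-69/5)² - 128*(-69/5)) + 6816)/(-44950 + (1530 + 8)) = ((-140 + 4761/25 + 8832/5) + 6816)/(-44950 + 1538) = (45421/25 + 6816)/(-43412) = (215821/25)*(-1/43412) = -215821/1085300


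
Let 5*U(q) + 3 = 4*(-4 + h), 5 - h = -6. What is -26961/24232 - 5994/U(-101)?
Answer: -145381413/121160 ≈ -1199.9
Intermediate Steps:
h = 11 (h = 5 - 1*(-6) = 5 + 6 = 11)
U(q) = 5 (U(q) = -3/5 + (4*(-4 + 11))/5 = -3/5 + (4*7)/5 = -3/5 + (1/5)*28 = -3/5 + 28/5 = 5)
-26961/24232 - 5994/U(-101) = -26961/24232 - 5994/5 = -145381413/121160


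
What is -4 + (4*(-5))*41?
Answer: -824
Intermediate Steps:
-4 + (4*(-5))*41 = -4 - 20*41 = -4 - 820 = -824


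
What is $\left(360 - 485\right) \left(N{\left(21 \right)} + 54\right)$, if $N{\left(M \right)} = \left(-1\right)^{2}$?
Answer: $-6875$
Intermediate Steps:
$N{\left(M \right)} = 1$
$\left(360 - 485\right) \left(N{\left(21 \right)} + 54\right) = \left(360 - 485\right) \left(1 + 54\right) = \left(-125\right) 55 = -6875$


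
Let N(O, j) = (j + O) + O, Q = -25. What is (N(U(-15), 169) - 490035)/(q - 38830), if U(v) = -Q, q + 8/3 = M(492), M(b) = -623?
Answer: 1469448/118367 ≈ 12.414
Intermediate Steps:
q = -1877/3 (q = -8/3 - 623 = -1877/3 ≈ -625.67)
U(v) = 25 (U(v) = -1*(-25) = 25)
N(O, j) = j + 2*O (N(O, j) = (O + j) + O = j + 2*O)
(N(U(-15), 169) - 490035)/(q - 38830) = ((169 + 2*25) - 490035)/(-1877/3 - 38830) = ((169 + 50) - 490035)/(-118367/3) = (219 - 490035)*(-3/118367) = -489816*(-3/118367) = 1469448/118367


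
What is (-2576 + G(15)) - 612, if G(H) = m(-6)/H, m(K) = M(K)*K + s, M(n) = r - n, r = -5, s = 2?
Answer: -47824/15 ≈ -3188.3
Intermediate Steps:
M(n) = -5 - n
m(K) = 2 + K*(-5 - K) (m(K) = (-5 - K)*K + 2 = K*(-5 - K) + 2 = 2 + K*(-5 - K))
G(H) = -4/H (G(H) = (2 - 1*(-6)*(5 - 6))/H = (2 - 1*(-6)*(-1))/H = (2 - 6)/H = -4/H)
(-2576 + G(15)) - 612 = (-2576 - 4/15) - 612 = -38644/15 - 612 = -47824/15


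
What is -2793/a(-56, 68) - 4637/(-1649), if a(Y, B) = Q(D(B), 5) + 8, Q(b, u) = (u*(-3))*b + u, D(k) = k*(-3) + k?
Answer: 4914104/3385397 ≈ 1.4516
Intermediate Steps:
D(k) = -2*k (D(k) = -3*k + k = -2*k)
Q(b, u) = u - 3*b*u (Q(b, u) = (-3*u)*b + u = -3*b*u + u = u - 3*b*u)
a(Y, B) = 13 + 30*B (a(Y, B) = 5*(1 - (-6)*B) + 8 = 5*(1 + 6*B) + 8 = (5 + 30*B) + 8 = 13 + 30*B)
-2793/a(-56, 68) - 4637/(-1649) = -2793/(13 + 30*68) - 4637/(-1649) = -2793/(13 + 2040) - 4637*(-1/1649) = -2793/2053 + 4637/1649 = 4914104/3385397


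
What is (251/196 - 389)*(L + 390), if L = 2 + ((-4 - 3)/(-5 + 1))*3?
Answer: -17250411/112 ≈ -1.5402e+5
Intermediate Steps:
L = 29/4 (L = 2 - 7/(-4)*3 = 2 - 7*(-¼)*3 = 2 + (7/4)*3 = 2 + 21/4 = 29/4 ≈ 7.2500)
(251/196 - 389)*(L + 390) = (251/196 - 389)*(29/4 + 390) = (251*(1/196) - 389)*(1589/4) = (251/196 - 389)*(1589/4) = -75993/196*1589/4 = -17250411/112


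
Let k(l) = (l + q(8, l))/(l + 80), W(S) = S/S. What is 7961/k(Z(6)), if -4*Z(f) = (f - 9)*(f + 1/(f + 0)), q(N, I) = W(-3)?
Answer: 5389597/45 ≈ 1.1977e+5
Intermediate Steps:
W(S) = 1
q(N, I) = 1
Z(f) = -(-9 + f)*(f + 1/f)/4 (Z(f) = -(f - 9)*(f + 1/(f + 0))/4 = -(-9 + f)*(f + 1/f)/4)
k(l) = (1 + l)/(80 + l) (k(l) = (l + 1)/(l + 80) = (1 + l)/(80 + l))
7961/k(Z(6)) = 7961/(((1 + (1/4)*(9 - 1*6*(1 + 6**2 - 9*6))/6)/(80 + (1/4)*(9 - 1*6*(1 + 6**2 - 9*6))/6))) = 7961/(((1 + (1/4)*(1/6)*(9 - 1*6*(1 + 36 - 54)))/(80 + (1/4)*(1/6)*(9 - 1*6*(1 + 36 - 54))))) = 7961/(((1 + (1/4)*(1/6)*(9 - 1*6*(-17)))/(80 + (1/4)*(1/6)*(9 - 1*6*(-17))))) = 7961/(((1 + (1/4)*(1/6)*(9 + 102))/(80 + (1/4)*(1/6)*(9 + 102)))) = 7961/(((1 + (1/4)*(1/6)*111)/(80 + (1/4)*(1/6)*111))) = 7961/(((1 + 37/8)/(80 + 37/8))) = 7961/(((45/8)/(677/8))) = 7961/(((8/677)*(45/8))) = 7961/(45/677) = 7961*(677/45) = 5389597/45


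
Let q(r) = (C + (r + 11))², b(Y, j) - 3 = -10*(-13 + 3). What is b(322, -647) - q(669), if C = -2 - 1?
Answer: -458226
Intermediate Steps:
C = -3
b(Y, j) = 103 (b(Y, j) = 3 - 10*(-13 + 3) = 3 - 10*(-10) = 3 + 100 = 103)
q(r) = (8 + r)² (q(r) = (-3 + (r + 11))² = (-3 + (11 + r))² = (8 + r)²)
b(322, -647) - q(669) = 103 - (8 + 669)² = 103 - 1*677² = 103 - 1*458329 = 103 - 458329 = -458226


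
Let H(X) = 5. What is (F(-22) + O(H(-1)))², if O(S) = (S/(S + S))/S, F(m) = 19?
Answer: 36481/100 ≈ 364.81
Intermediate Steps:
O(S) = 1/(2*S) (O(S) = (S/((2*S)))/S = ((1/(2*S))*S)/S = 1/(2*S))
(F(-22) + O(H(-1)))² = (19 + (½)/5)² = (19 + (½)*(⅕))² = (19 + ⅒)² = (191/10)² = 36481/100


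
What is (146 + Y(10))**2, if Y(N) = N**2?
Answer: 60516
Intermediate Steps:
(146 + Y(10))**2 = (146 + 10**2)**2 = (146 + 100)**2 = 246**2 = 60516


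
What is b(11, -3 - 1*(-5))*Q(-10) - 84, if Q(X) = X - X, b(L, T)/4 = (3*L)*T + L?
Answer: -84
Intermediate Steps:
b(L, T) = 4*L + 12*L*T (b(L, T) = 4*((3*L)*T + L) = 4*(3*L*T + L) = 4*(L + 3*L*T) = 4*L + 12*L*T)
Q(X) = 0
b(11, -3 - 1*(-5))*Q(-10) - 84 = (4*11*(1 + 3*(-3 - 1*(-5))))*0 - 84 = (4*11*(1 + 3*(-3 + 5)))*0 - 84 = (4*11*(1 + 3*2))*0 - 84 = (4*11*(1 + 6))*0 - 84 = (4*11*7)*0 - 84 = 308*0 - 84 = 0 - 84 = -84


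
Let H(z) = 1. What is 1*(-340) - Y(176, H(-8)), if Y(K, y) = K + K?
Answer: -692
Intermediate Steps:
Y(K, y) = 2*K
1*(-340) - Y(176, H(-8)) = 1*(-340) - 2*176 = -340 - 1*352 = -340 - 352 = -692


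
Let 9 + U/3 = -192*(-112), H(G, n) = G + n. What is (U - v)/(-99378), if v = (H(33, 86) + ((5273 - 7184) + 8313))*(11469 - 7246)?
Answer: 13736849/49689 ≈ 276.46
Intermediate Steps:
U = 64485 (U = -27 + 3*(-192*(-112)) = -27 + 3*21504 = -27 + 64512 = 64485)
v = 27538183 (v = ((33 + 86) + ((5273 - 7184) + 8313))*(11469 - 7246) = (119 + (-1911 + 8313))*4223 = (119 + 6402)*4223 = 6521*4223 = 27538183)
(U - v)/(-99378) = (64485 - 1*27538183)/(-99378) = (64485 - 27538183)*(-1/99378) = -27473698*(-1/99378) = 13736849/49689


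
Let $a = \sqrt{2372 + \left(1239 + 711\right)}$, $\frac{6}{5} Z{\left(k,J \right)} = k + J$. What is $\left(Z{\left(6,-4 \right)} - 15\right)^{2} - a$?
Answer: $\frac{1600}{9} - \sqrt{4322} \approx 112.04$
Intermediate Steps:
$Z{\left(k,J \right)} = \frac{5 J}{6} + \frac{5 k}{6}$ ($Z{\left(k,J \right)} = \frac{5 \left(k + J\right)}{6} = \frac{5 \left(J + k\right)}{6} = \frac{5 J}{6} + \frac{5 k}{6}$)
$a = \sqrt{4322}$ ($a = \sqrt{2372 + 1950} = \sqrt{4322} \approx 65.742$)
$\left(Z{\left(6,-4 \right)} - 15\right)^{2} - a = \left(\left(\frac{5}{6} \left(-4\right) + \frac{5}{6} \cdot 6\right) - 15\right)^{2} - \sqrt{4322} = \left(\left(- \frac{10}{3} + 5\right) - 15\right)^{2} - \sqrt{4322} = \left(\frac{5}{3} - 15\right)^{2} - \sqrt{4322} = \left(- \frac{40}{3}\right)^{2} - \sqrt{4322} = \frac{1600}{9} - \sqrt{4322}$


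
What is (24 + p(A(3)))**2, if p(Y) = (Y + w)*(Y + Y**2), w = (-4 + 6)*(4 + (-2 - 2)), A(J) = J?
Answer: 3600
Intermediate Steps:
w = 0 (w = 2*(4 - 4) = 2*0 = 0)
p(Y) = Y*(Y + Y**2) (p(Y) = (Y + 0)*(Y + Y**2) = Y*(Y + Y**2))
(24 + p(A(3)))**2 = (24 + 3**2*(1 + 3))**2 = (24 + 9*4)**2 = (24 + 36)**2 = 60**2 = 3600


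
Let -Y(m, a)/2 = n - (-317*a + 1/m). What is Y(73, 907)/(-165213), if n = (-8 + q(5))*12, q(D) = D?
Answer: 41972516/12060549 ≈ 3.4801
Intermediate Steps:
n = -36 (n = (-8 + 5)*12 = -3*12 = -36)
Y(m, a) = 72 - 634*a + 2/m (Y(m, a) = -2*(-36 - (-317*a + 1/m)) = -2*(-36 - (1/m - 317*a)) = -2*(-36 + (-1/m + 317*a)) = -2*(-36 - 1/m + 317*a) = 72 - 634*a + 2/m)
Y(73, 907)/(-165213) = (72 - 634*907 + 2/73)/(-165213) = (72 - 575038 + 2*(1/73))*(-1/165213) = (72 - 575038 + 2/73)*(-1/165213) = -41972516/73*(-1/165213) = 41972516/12060549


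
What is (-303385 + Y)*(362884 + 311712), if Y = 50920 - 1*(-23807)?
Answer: -154251772168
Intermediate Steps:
Y = 74727 (Y = 50920 + 23807 = 74727)
(-303385 + Y)*(362884 + 311712) = (-303385 + 74727)*(362884 + 311712) = -228658*674596 = -154251772168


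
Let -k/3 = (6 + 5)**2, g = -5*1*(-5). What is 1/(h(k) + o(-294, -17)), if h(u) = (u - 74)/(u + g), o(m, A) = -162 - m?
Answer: 338/45053 ≈ 0.0075023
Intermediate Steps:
g = 25 (g = -5*(-5) = 25)
k = -363 (k = -3*(6 + 5)**2 = -3*11**2 = -3*121 = -363)
h(u) = (-74 + u)/(25 + u) (h(u) = (u - 74)/(u + 25) = (-74 + u)/(25 + u))
1/(h(k) + o(-294, -17)) = 1/((-74 - 363)/(25 - 363) + (-162 - 1*(-294))) = 1/(-437/(-338) + (-162 + 294)) = 1/(-1/338*(-437) + 132) = 1/(437/338 + 132) = 1/(45053/338) = 338/45053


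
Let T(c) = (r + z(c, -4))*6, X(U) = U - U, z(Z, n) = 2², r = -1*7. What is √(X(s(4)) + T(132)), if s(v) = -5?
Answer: 3*I*√2 ≈ 4.2426*I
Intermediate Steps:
r = -7
z(Z, n) = 4
X(U) = 0
T(c) = -18 (T(c) = (-7 + 4)*6 = -3*6 = -18)
√(X(s(4)) + T(132)) = √(0 - 18) = √(-18) = 3*I*√2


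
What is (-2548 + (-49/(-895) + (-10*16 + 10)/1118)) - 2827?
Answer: -2689179109/500305 ≈ -5375.1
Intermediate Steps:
(-2548 + (-49/(-895) + (-10*16 + 10)/1118)) - 2827 = (-2548 + (-49*(-1/895) + (-160 + 10)*(1/1118))) - 2827 = (-2548 + (49/895 - 150*1/1118)) - 2827 = (-2548 + (49/895 - 75/559)) - 2827 = (-2548 - 39734/500305) - 2827 = -1274816874/500305 - 2827 = -2689179109/500305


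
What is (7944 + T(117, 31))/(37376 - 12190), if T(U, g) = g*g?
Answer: 8905/25186 ≈ 0.35357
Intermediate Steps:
T(U, g) = g**2
(7944 + T(117, 31))/(37376 - 12190) = (7944 + 31**2)/(37376 - 12190) = (7944 + 961)/25186 = 8905*(1/25186) = 8905/25186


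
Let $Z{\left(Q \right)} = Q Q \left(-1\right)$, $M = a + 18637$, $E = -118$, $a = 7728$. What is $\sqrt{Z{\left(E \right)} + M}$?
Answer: $\sqrt{12441} \approx 111.54$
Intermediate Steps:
$M = 26365$ ($M = 7728 + 18637 = 26365$)
$Z{\left(Q \right)} = - Q^{2}$ ($Z{\left(Q \right)} = Q^{2} \left(-1\right) = - Q^{2}$)
$\sqrt{Z{\left(E \right)} + M} = \sqrt{- \left(-118\right)^{2} + 26365} = \sqrt{\left(-1\right) 13924 + 26365} = \sqrt{-13924 + 26365} = \sqrt{12441}$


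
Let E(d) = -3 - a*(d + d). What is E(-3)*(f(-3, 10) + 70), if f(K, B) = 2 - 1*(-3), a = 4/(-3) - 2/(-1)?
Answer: 75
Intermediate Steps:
a = ⅔ (a = 4*(-⅓) - 2*(-1) = -4/3 + 2 = ⅔ ≈ 0.66667)
f(K, B) = 5 (f(K, B) = 2 + 3 = 5)
E(d) = -3 - 4*d/3 (E(d) = -3 - 2*(d + d)/3 = -3 - 2*2*d/3 = -3 - 4*d/3)
E(-3)*(f(-3, 10) + 70) = (-3 - 4/3*(-3))*(5 + 70) = (-3 + 4)*75 = 1*75 = 75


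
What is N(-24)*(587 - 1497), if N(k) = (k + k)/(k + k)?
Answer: -910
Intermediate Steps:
N(k) = 1 (N(k) = (2*k)/((2*k)) = (2*k)*(1/(2*k)) = 1)
N(-24)*(587 - 1497) = 1*(587 - 1497) = 1*(-910) = -910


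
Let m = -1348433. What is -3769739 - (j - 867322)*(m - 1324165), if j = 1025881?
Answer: 423760696543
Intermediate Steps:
-3769739 - (j - 867322)*(m - 1324165) = -3769739 - (1025881 - 867322)*(-1348433 - 1324165) = -3769739 - 158559*(-2672598) = -3769739 - 1*(-423764466282) = -3769739 + 423764466282 = 423760696543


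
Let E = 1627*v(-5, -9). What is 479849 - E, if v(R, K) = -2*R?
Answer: 463579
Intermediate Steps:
E = 16270 (E = 1627*(-2*(-5)) = 1627*10 = 16270)
479849 - E = 479849 - 1*16270 = 479849 - 16270 = 463579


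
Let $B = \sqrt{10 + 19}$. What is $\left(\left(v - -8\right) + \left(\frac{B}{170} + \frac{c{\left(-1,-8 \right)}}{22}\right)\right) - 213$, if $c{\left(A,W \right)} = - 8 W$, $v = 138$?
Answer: $- \frac{705}{11} + \frac{\sqrt{29}}{170} \approx -64.059$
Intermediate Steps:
$B = \sqrt{29} \approx 5.3852$
$\left(\left(v - -8\right) + \left(\frac{B}{170} + \frac{c{\left(-1,-8 \right)}}{22}\right)\right) - 213 = \left(\left(138 - -8\right) + \left(\frac{\sqrt{29}}{170} + \frac{\left(-8\right) \left(-8\right)}{22}\right)\right) - 213 = \left(\left(138 + 8\right) + \left(\sqrt{29} \cdot \frac{1}{170} + 64 \cdot \frac{1}{22}\right)\right) - 213 = \left(146 + \left(\frac{\sqrt{29}}{170} + \frac{32}{11}\right)\right) - 213 = \left(146 + \left(\frac{32}{11} + \frac{\sqrt{29}}{170}\right)\right) - 213 = \left(\frac{1638}{11} + \frac{\sqrt{29}}{170}\right) - 213 = - \frac{705}{11} + \frac{\sqrt{29}}{170}$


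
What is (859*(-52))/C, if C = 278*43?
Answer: -22334/5977 ≈ -3.7367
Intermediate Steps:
C = 11954
(859*(-52))/C = (859*(-52))/11954 = -44668*1/11954 = -22334/5977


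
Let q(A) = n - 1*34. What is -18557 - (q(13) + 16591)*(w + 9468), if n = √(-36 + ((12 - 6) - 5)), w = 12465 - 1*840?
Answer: -349255358 - 21093*I*√35 ≈ -3.4926e+8 - 1.2479e+5*I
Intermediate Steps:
w = 11625 (w = 12465 - 840 = 11625)
n = I*√35 (n = √(-36 + (6 - 5)) = √(-36 + 1) = √(-35) = I*√35 ≈ 5.9161*I)
q(A) = -34 + I*√35 (q(A) = I*√35 - 1*34 = I*√35 - 34 = -34 + I*√35)
-18557 - (q(13) + 16591)*(w + 9468) = -18557 - ((-34 + I*√35) + 16591)*(11625 + 9468) = -18557 - (16557 + I*√35)*21093 = -18557 - (349236801 + 21093*I*√35) = -18557 + (-349236801 - 21093*I*√35) = -349255358 - 21093*I*√35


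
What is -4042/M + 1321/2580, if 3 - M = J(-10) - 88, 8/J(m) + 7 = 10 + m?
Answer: -7457/172 ≈ -43.355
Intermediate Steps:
J(m) = 8/(3 + m) (J(m) = 8/(-7 + (10 + m)) = 8/(3 + m))
M = 645/7 (M = 3 - (8/(3 - 10) - 88) = 3 - (8/(-7) - 88) = 3 - (8*(-⅐) - 88) = 3 - (-8/7 - 88) = 3 - 1*(-624/7) = 3 + 624/7 = 645/7 ≈ 92.143)
-4042/M + 1321/2580 = -4042/645/7 + 1321/2580 = -4042*7/645 + 1321*(1/2580) = -658/15 + 1321/2580 = -7457/172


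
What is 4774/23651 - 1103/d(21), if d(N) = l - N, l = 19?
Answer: 26096601/47302 ≈ 551.70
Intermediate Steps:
d(N) = 19 - N
4774/23651 - 1103/d(21) = 4774/23651 - 1103/(19 - 1*21) = 4774*(1/23651) - 1103/(19 - 21) = 4774/23651 - 1103/(-2) = 4774/23651 - 1103*(-½) = 4774/23651 + 1103/2 = 26096601/47302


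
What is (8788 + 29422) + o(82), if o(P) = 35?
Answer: 38245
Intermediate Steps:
(8788 + 29422) + o(82) = (8788 + 29422) + 35 = 38210 + 35 = 38245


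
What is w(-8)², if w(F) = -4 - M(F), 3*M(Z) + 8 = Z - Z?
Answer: 16/9 ≈ 1.7778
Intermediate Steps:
M(Z) = -8/3 (M(Z) = -8/3 + (Z - Z)/3 = -8/3 + (⅓)*0 = -8/3 + 0 = -8/3)
w(F) = -4/3 (w(F) = -4 - 1*(-8/3) = -4 + 8/3 = -4/3)
w(-8)² = (-4/3)² = 16/9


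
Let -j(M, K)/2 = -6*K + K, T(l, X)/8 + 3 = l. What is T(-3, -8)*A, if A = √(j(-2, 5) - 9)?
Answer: -48*√41 ≈ -307.35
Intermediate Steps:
T(l, X) = -24 + 8*l
j(M, K) = 10*K (j(M, K) = -2*(-6*K + K) = -(-10)*K = 10*K)
A = √41 (A = √(10*5 - 9) = √(50 - 9) = √41 ≈ 6.4031)
T(-3, -8)*A = (-24 + 8*(-3))*√41 = (-24 - 24)*√41 = -48*√41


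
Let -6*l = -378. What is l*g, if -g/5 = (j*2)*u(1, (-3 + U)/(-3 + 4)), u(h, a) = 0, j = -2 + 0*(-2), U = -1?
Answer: 0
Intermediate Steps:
j = -2 (j = -2 + 0 = -2)
l = 63 (l = -1/6*(-378) = 63)
g = 0 (g = -5*(-2*2)*0 = -(-20)*0 = -5*0 = 0)
l*g = 63*0 = 0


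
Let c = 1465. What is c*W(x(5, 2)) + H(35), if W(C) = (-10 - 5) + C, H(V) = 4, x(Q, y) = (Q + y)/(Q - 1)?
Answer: -77629/4 ≈ -19407.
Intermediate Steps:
x(Q, y) = (Q + y)/(-1 + Q)
W(C) = -15 + C
c*W(x(5, 2)) + H(35) = 1465*(-15 + (5 + 2)/(-1 + 5)) + 4 = 1465*(-15 + 7/4) + 4 = 1465*(-53/4) + 4 = -77645/4 + 4 = -77629/4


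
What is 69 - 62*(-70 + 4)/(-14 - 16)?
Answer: -337/5 ≈ -67.400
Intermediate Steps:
69 - 62*(-70 + 4)/(-14 - 16) = 69 - (-4092)/(-30) = 69 - (-4092)*(-1)/30 = 69 - 62*11/5 = 69 - 682/5 = -337/5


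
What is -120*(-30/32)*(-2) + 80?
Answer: -145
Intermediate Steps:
-120*(-30/32)*(-2) + 80 = -120*(-30*1/32)*(-2) + 80 = -(-225)*(-2)/2 + 80 = -120*15/8 + 80 = -225 + 80 = -145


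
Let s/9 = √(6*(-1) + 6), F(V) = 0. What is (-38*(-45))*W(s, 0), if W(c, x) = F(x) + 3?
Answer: 5130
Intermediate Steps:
s = 0 (s = 9*√(6*(-1) + 6) = 9*√(-6 + 6) = 9*√0 = 9*0 = 0)
W(c, x) = 3 (W(c, x) = 0 + 3 = 3)
(-38*(-45))*W(s, 0) = -38*(-45)*3 = 1710*3 = 5130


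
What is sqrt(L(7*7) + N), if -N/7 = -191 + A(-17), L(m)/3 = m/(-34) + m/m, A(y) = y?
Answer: sqrt(1681606)/34 ≈ 38.140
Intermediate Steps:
L(m) = 3 - 3*m/34 (L(m) = 3*(m/(-34) + m/m) = 3*(m*(-1/34) + 1) = 3*(-m/34 + 1) = 3*(1 - m/34) = 3 - 3*m/34)
N = 1456 (N = -7*(-191 - 17) = -7*(-208) = 1456)
sqrt(L(7*7) + N) = sqrt((3 - 21*7/34) + 1456) = sqrt((3 - 3/34*49) + 1456) = sqrt((3 - 147/34) + 1456) = sqrt(-45/34 + 1456) = sqrt(49459/34) = sqrt(1681606)/34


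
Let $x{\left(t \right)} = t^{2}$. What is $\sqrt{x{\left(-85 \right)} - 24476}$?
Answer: $i \sqrt{17251} \approx 131.34 i$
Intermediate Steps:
$\sqrt{x{\left(-85 \right)} - 24476} = \sqrt{\left(-85\right)^{2} - 24476} = \sqrt{7225 - 24476} = \sqrt{-17251} = i \sqrt{17251}$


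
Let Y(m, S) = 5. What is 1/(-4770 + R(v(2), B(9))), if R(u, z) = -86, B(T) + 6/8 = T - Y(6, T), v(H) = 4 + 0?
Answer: -1/4856 ≈ -0.00020593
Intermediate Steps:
v(H) = 4
B(T) = -23/4 + T (B(T) = -3/4 + (T - 1*5) = -3/4 + (T - 5) = -3/4 + (-5 + T) = -23/4 + T)
1/(-4770 + R(v(2), B(9))) = 1/(-4770 - 86) = 1/(-4856) = -1/4856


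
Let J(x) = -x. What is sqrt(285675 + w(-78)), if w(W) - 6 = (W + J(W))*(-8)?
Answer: 11*sqrt(2361) ≈ 534.49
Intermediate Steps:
w(W) = 6 (w(W) = 6 + (W - W)*(-8) = 6 + 0*(-8) = 6 + 0 = 6)
sqrt(285675 + w(-78)) = sqrt(285675 + 6) = sqrt(285681) = 11*sqrt(2361)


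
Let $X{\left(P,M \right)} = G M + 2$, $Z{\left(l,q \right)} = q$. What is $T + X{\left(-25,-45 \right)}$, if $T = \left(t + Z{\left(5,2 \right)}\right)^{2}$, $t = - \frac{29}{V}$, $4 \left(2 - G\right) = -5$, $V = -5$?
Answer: $- \frac{8341}{100} \approx -83.41$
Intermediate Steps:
$G = \frac{13}{4}$ ($G = 2 - - \frac{5}{4} = 2 + \frac{5}{4} = \frac{13}{4} \approx 3.25$)
$t = \frac{29}{5}$ ($t = - \frac{29}{-5} = \left(-29\right) \left(- \frac{1}{5}\right) = \frac{29}{5} \approx 5.8$)
$X{\left(P,M \right)} = 2 + \frac{13 M}{4}$ ($X{\left(P,M \right)} = \frac{13 M}{4} + 2 = 2 + \frac{13 M}{4}$)
$T = \frac{1521}{25}$ ($T = \left(\frac{29}{5} + 2\right)^{2} = \left(\frac{39}{5}\right)^{2} = \frac{1521}{25} \approx 60.84$)
$T + X{\left(-25,-45 \right)} = \frac{1521}{25} + \left(2 + \frac{13}{4} \left(-45\right)\right) = \frac{1521}{25} + \left(2 - \frac{585}{4}\right) = \frac{1521}{25} - \frac{577}{4} = - \frac{8341}{100}$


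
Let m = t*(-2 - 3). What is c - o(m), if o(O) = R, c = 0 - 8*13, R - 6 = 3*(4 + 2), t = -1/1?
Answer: -128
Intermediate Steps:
t = -1 (t = -1*1 = -1)
m = 5 (m = -(-2 - 3) = -1*(-5) = 5)
R = 24 (R = 6 + 3*(4 + 2) = 6 + 3*6 = 6 + 18 = 24)
c = -104 (c = 0 - 104 = -104)
o(O) = 24
c - o(m) = -104 - 1*24 = -104 - 24 = -128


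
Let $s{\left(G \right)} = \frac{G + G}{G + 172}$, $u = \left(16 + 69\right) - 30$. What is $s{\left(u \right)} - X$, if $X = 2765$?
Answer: $- \frac{627545}{227} \approx -2764.5$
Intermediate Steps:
$u = 55$ ($u = 85 - 30 = 55$)
$s{\left(G \right)} = \frac{2 G}{172 + G}$
$s{\left(u \right)} - X = 2 \cdot 55 \frac{1}{172 + 55} - 2765 = 2 \cdot 55 \cdot \frac{1}{227} - 2765 = \frac{110}{227} - 2765 = - \frac{627545}{227}$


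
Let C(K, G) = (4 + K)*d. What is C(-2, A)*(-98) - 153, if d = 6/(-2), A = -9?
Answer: 435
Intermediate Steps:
d = -3 (d = 6*(-½) = -3)
C(K, G) = -12 - 3*K (C(K, G) = (4 + K)*(-3) = -12 - 3*K)
C(-2, A)*(-98) - 153 = (-12 - 3*(-2))*(-98) - 153 = (-12 + 6)*(-98) - 153 = -6*(-98) - 153 = 588 - 153 = 435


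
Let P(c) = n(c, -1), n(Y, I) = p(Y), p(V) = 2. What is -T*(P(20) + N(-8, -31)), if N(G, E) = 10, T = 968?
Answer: -11616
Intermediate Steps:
n(Y, I) = 2
P(c) = 2
-T*(P(20) + N(-8, -31)) = -968*(2 + 10) = -968*12 = -1*11616 = -11616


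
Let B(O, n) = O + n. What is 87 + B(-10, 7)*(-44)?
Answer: 219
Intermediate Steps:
87 + B(-10, 7)*(-44) = 87 + (-10 + 7)*(-44) = 87 - 3*(-44) = 87 + 132 = 219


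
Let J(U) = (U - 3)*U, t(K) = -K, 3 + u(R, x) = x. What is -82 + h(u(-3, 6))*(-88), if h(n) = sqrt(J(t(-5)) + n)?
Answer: -82 - 88*sqrt(13) ≈ -399.29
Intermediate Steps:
u(R, x) = -3 + x
J(U) = U*(-3 + U) (J(U) = (-3 + U)*U = U*(-3 + U))
h(n) = sqrt(10 + n) (h(n) = sqrt((-1*(-5))*(-3 - 1*(-5)) + n) = sqrt(5*(-3 + 5) + n) = sqrt(5*2 + n) = sqrt(10 + n))
-82 + h(u(-3, 6))*(-88) = -82 + sqrt(10 + (-3 + 6))*(-88) = -82 + sqrt(10 + 3)*(-88) = -82 + sqrt(13)*(-88) = -82 - 88*sqrt(13)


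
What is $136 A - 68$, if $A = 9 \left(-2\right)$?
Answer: $-2516$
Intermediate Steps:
$A = -18$
$136 A - 68 = 136 \left(-18\right) - 68 = -2448 - 68 = -2516$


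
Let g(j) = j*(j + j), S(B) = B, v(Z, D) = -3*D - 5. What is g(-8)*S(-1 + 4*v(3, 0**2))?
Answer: -2688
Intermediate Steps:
v(Z, D) = -5 - 3*D
g(j) = 2*j**2 (g(j) = j*(2*j) = 2*j**2)
g(-8)*S(-1 + 4*v(3, 0**2)) = (2*(-8)**2)*(-1 + 4*(-5 - 3*0**2)) = (2*64)*(-1 + 4*(-5 - 3*0)) = 128*(-1 + 4*(-5 + 0)) = 128*(-1 + 4*(-5)) = 128*(-1 - 20) = 128*(-21) = -2688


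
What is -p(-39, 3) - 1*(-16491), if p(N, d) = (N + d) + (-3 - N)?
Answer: 16491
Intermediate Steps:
p(N, d) = -3 + d
-p(-39, 3) - 1*(-16491) = -(-3 + 3) - 1*(-16491) = -1*0 + 16491 = 0 + 16491 = 16491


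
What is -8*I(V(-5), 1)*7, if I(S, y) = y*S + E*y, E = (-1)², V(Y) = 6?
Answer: -392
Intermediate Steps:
E = 1
I(S, y) = y + S*y (I(S, y) = y*S + 1*y = S*y + y = y + S*y)
-8*I(V(-5), 1)*7 = -8*(1 + 6)*7 = -8*7*7 = -56*7 = -392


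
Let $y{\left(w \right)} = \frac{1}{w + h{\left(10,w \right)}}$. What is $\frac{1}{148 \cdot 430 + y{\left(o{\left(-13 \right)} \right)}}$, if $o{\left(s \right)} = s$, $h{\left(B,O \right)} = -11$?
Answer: $\frac{24}{1527359} \approx 1.5713 \cdot 10^{-5}$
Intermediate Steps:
$y{\left(w \right)} = \frac{1}{-11 + w}$ ($y{\left(w \right)} = \frac{1}{w - 11} = \frac{1}{-11 + w}$)
$\frac{1}{148 \cdot 430 + y{\left(o{\left(-13 \right)} \right)}} = \frac{1}{148 \cdot 430 + \frac{1}{-11 - 13}} = \frac{1}{63640 + \frac{1}{-24}} = \frac{1}{63640 - \frac{1}{24}} = \frac{1}{\frac{1527359}{24}} = \frac{24}{1527359}$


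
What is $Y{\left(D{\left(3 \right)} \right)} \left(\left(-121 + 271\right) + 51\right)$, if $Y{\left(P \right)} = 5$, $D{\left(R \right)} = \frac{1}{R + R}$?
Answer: $1005$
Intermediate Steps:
$D{\left(R \right)} = \frac{1}{2 R}$
$Y{\left(D{\left(3 \right)} \right)} \left(\left(-121 + 271\right) + 51\right) = 5 \left(\left(-121 + 271\right) + 51\right) = 5 \left(150 + 51\right) = 5 \cdot 201 = 1005$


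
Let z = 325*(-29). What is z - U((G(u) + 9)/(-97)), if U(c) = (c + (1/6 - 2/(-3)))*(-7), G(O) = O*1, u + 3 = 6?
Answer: -5482459/582 ≈ -9420.0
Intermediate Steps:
u = 3 (u = -3 + 6 = 3)
G(O) = O
U(c) = -35/6 - 7*c (U(c) = (c + (1*(⅙) - 2*(-⅓)))*(-7) = (c + (⅙ + ⅔))*(-7) = (c + ⅚)*(-7) = (⅚ + c)*(-7) = -35/6 - 7*c)
z = -9425
z - U((G(u) + 9)/(-97)) = -9425 - (-35/6 - 7*(3 + 9)/(-97)) = -9425 - (-35/6 - 84*(-1)/97) = -9425 - (-35/6 - 7*(-12/97)) = -9425 - (-35/6 + 84/97) = -9425 - 1*(-2891/582) = -9425 + 2891/582 = -5482459/582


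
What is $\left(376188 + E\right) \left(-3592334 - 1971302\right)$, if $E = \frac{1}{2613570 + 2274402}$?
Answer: $- \frac{2557598476861789933}{1221993} \approx -2.093 \cdot 10^{12}$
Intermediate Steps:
$E = \frac{1}{4887972} \approx 2.0458 \cdot 10^{-7}$
$\left(376188 + E\right) \left(-3592334 - 1971302\right) = \left(376188 + \frac{1}{4887972}\right) \left(-3592334 - 1971302\right) = \frac{1838796410737}{4887972} \left(-5563636\right) = - \frac{2557598476861789933}{1221993}$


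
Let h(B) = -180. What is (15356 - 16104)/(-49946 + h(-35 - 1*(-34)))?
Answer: 374/25063 ≈ 0.014922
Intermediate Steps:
(15356 - 16104)/(-49946 + h(-35 - 1*(-34))) = (15356 - 16104)/(-49946 - 180) = -748/(-50126) = -748*(-1/50126) = 374/25063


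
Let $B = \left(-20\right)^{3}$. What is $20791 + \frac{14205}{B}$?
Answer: $\frac{33262759}{1600} \approx 20789.0$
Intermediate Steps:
$B = -8000$
$20791 + \frac{14205}{B} = 20791 + \frac{14205}{-8000} = 20791 + 14205 \left(- \frac{1}{8000}\right) = 20791 - \frac{2841}{1600} = \frac{33262759}{1600}$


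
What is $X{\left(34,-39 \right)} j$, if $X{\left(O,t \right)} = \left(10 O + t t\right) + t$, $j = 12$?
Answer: $21864$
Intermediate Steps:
$X{\left(O,t \right)} = t + t^{2} + 10 O$ ($X{\left(O,t \right)} = \left(10 O + t^{2}\right) + t = \left(t^{2} + 10 O\right) + t = t + t^{2} + 10 O$)
$X{\left(34,-39 \right)} j = \left(-39 + \left(-39\right)^{2} + 10 \cdot 34\right) 12 = \left(-39 + 1521 + 340\right) 12 = 1822 \cdot 12 = 21864$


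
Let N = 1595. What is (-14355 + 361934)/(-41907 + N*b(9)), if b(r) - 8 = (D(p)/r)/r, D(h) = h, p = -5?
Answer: -28153899/2368882 ≈ -11.885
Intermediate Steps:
b(r) = 8 - 5/r² (b(r) = 8 + (-5/r)/r = 8 - 5/r²)
(-14355 + 361934)/(-41907 + N*b(9)) = (-14355 + 361934)/(-41907 + 1595*(8 - 5/9²)) = 347579/(-41907 + 1595*(8 - 5*1/81)) = 347579/(-41907 + 1595*(8 - 5/81)) = 347579/(-41907 + 1595*(643/81)) = 347579/(-41907 + 1025585/81) = 347579/(-2368882/81) = 347579*(-81/2368882) = -28153899/2368882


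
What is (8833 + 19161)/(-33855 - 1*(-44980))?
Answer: 27994/11125 ≈ 2.5163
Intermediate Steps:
(8833 + 19161)/(-33855 - 1*(-44980)) = 27994/(-33855 + 44980) = 27994/11125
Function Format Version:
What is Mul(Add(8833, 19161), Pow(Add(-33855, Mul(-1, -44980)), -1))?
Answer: Rational(27994, 11125) ≈ 2.5163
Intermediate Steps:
Mul(Add(8833, 19161), Pow(Add(-33855, Mul(-1, -44980)), -1)) = Mul(27994, Pow(Add(-33855, 44980), -1)) = Mul(27994, Pow(11125, -1)) = Mul(27994, Rational(1, 11125)) = Rational(27994, 11125)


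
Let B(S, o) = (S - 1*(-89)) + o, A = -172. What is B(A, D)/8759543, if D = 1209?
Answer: 1126/8759543 ≈ 0.00012855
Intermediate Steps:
B(S, o) = 89 + S + o (B(S, o) = (S + 89) + o = (89 + S) + o = 89 + S + o)
B(A, D)/8759543 = (89 - 172 + 1209)/8759543 = 1126*(1/8759543) = 1126/8759543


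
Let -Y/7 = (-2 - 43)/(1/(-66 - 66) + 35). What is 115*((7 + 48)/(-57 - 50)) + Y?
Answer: -24766115/494233 ≈ -50.110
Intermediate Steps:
Y = 41580/4619 (Y = -7*(-2 - 43)/(1/(-66 - 66) + 35) = -(-315)/(1/(-132) + 35) = -(-315)/(-1/132 + 35) = -(-315)/4619/132 = -(-315)*132/4619 = -7*(-5940/4619) = 41580/4619 ≈ 9.0020)
115*((7 + 48)/(-57 - 50)) + Y = 115*((7 + 48)/(-57 - 50)) + 41580/4619 = 115*(55/(-107)) + 41580/4619 = 115*(55*(-1/107)) + 41580/4619 = 115*(-55/107) + 41580/4619 = -6325/107 + 41580/4619 = -24766115/494233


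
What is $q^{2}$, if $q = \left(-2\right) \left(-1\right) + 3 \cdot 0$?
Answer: $4$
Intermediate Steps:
$q = 2$ ($q = 2 + 0 = 2$)
$q^{2} = 2^{2} = 4$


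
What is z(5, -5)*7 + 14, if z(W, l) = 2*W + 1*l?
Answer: 49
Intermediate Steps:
z(W, l) = l + 2*W (z(W, l) = 2*W + l = l + 2*W)
z(5, -5)*7 + 14 = (-5 + 2*5)*7 + 14 = (-5 + 10)*7 + 14 = 5*7 + 14 = 35 + 14 = 49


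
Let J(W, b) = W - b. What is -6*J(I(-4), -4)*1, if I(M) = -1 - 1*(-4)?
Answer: -42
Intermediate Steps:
I(M) = 3 (I(M) = -1 + 4 = 3)
-6*J(I(-4), -4)*1 = -6*(3 - 1*(-4))*1 = -6*(3 + 4)*1 = -6*7*1 = -42*1 = -42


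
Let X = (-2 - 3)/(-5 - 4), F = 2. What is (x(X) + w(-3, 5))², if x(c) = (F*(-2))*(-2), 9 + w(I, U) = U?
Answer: 16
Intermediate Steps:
w(I, U) = -9 + U
X = 5/9 (X = -5/(-9) = -5*(-⅑) = 5/9 ≈ 0.55556)
x(c) = 8 (x(c) = (2*(-2))*(-2) = -4*(-2) = 8)
(x(X) + w(-3, 5))² = (8 + (-9 + 5))² = (8 - 4)² = 4² = 16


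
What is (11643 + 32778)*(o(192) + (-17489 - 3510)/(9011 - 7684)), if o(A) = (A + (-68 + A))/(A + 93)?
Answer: -82406626081/126065 ≈ -6.5368e+5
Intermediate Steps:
o(A) = (-68 + 2*A)/(93 + A)
(11643 + 32778)*(o(192) + (-17489 - 3510)/(9011 - 7684)) = (11643 + 32778)*(2*(-34 + 192)/(93 + 192) + (-17489 - 3510)/(9011 - 7684)) = 44421*(2*158/285 - 20999/1327) = 44421*(2*(1/285)*158 - 20999*1/1327) = 44421*(316/285 - 20999/1327) = 44421*(-5565383/378195) = -82406626081/126065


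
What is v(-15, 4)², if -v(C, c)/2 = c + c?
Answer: 256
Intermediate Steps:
v(C, c) = -4*c (v(C, c) = -2*(c + c) = -4*c)
v(-15, 4)² = (-4*4)² = (-16)² = 256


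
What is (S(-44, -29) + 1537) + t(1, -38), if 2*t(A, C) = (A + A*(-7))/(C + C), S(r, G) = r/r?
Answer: 116891/76 ≈ 1538.0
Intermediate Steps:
S(r, G) = 1
t(A, C) = -3*A/(2*C) (t(A, C) = ((A + A*(-7))/(C + C))/2 = ((A - 7*A)/((2*C)))/2 = ((-6*A)*(1/(2*C)))/2 = (-3*A/C)/2 = -3*A/(2*C))
(S(-44, -29) + 1537) + t(1, -38) = (1 + 1537) - 3/2*1/(-38) = 1538 - 3/2*1*(-1/38) = 1538 + 3/76 = 116891/76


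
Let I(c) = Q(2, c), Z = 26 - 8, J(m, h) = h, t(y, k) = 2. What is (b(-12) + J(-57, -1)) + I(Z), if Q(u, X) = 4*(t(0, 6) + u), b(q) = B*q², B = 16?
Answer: 2319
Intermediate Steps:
b(q) = 16*q²
Q(u, X) = 8 + 4*u (Q(u, X) = 4*(2 + u) = 8 + 4*u)
Z = 18
I(c) = 16 (I(c) = 8 + 4*2 = 8 + 8 = 16)
(b(-12) + J(-57, -1)) + I(Z) = (16*(-12)² - 1) + 16 = (16*144 - 1) + 16 = (2304 - 1) + 16 = 2303 + 16 = 2319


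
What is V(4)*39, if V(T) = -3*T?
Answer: -468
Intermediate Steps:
V(4)*39 = -3*4*39 = -12*39 = -468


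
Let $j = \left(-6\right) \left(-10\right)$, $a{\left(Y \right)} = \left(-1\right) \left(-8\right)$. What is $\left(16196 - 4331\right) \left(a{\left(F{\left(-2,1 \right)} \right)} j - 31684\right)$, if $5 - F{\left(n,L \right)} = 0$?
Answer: $-370235460$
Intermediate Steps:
$F{\left(n,L \right)} = 5$ ($F{\left(n,L \right)} = 5 - 0 = 5 + 0 = 5$)
$a{\left(Y \right)} = 8$
$j = 60$
$\left(16196 - 4331\right) \left(a{\left(F{\left(-2,1 \right)} \right)} j - 31684\right) = \left(16196 - 4331\right) \left(8 \cdot 60 - 31684\right) = 11865 \left(480 - 31684\right) = 11865 \left(-31204\right) = -370235460$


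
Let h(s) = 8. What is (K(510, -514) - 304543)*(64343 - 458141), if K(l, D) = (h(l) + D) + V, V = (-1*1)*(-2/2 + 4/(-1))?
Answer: 120125717112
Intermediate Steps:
V = 5 (V = -(-2*½ + 4*(-1)) = -(-1 - 4) = -1*(-5) = 5)
K(l, D) = 13 + D (K(l, D) = (8 + D) + 5 = 13 + D)
(K(510, -514) - 304543)*(64343 - 458141) = ((13 - 514) - 304543)*(64343 - 458141) = (-501 - 304543)*(-393798) = -305044*(-393798) = 120125717112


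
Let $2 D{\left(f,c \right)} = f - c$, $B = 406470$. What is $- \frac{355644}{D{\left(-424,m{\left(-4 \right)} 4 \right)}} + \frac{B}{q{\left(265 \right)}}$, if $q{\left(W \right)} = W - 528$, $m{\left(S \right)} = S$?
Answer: $\frac{884541}{4471} \approx 197.84$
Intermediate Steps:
$q{\left(W \right)} = -528 + W$
$D{\left(f,c \right)} = \frac{f}{2} - \frac{c}{2}$ ($D{\left(f,c \right)} = \frac{f - c}{2} = \frac{f}{2} - \frac{c}{2}$)
$- \frac{355644}{D{\left(-424,m{\left(-4 \right)} 4 \right)}} + \frac{B}{q{\left(265 \right)}} = - \frac{355644}{\frac{1}{2} \left(-424\right) - \frac{\left(-4\right) 4}{2}} + \frac{406470}{-528 + 265} = - \frac{355644}{-212 - -8} + \frac{406470}{-263} = - \frac{355644}{-212 + 8} + 406470 \left(- \frac{1}{263}\right) = - \frac{355644}{-204} - \frac{406470}{263} = \left(-355644\right) \left(- \frac{1}{204}\right) - \frac{406470}{263} = \frac{29637}{17} - \frac{406470}{263} = \frac{884541}{4471}$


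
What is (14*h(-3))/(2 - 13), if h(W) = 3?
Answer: -42/11 ≈ -3.8182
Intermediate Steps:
(14*h(-3))/(2 - 13) = (14*3)/(2 - 13) = 42/(-11) = 42*(-1/11) = -42/11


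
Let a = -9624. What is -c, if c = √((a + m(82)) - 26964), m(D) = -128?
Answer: -2*I*√9179 ≈ -191.61*I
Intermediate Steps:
c = 2*I*√9179 (c = √((-9624 - 128) - 26964) = √(-9752 - 26964) = √(-36716) = 2*I*√9179 ≈ 191.61*I)
-c = -2*I*√9179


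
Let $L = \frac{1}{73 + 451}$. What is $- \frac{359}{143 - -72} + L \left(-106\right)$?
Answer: $- \frac{105453}{56330} \approx -1.8721$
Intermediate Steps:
$L = \frac{1}{524} \approx 0.0019084$
$- \frac{359}{143 - -72} + L \left(-106\right) = - \frac{359}{143 - -72} + \frac{1}{524} \left(-106\right) = - \frac{359}{143 + 72} - \frac{53}{262} = - \frac{359}{215} - \frac{53}{262} = - \frac{105453}{56330}$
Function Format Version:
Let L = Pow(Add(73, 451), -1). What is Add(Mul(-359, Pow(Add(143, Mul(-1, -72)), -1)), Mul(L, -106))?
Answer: Rational(-105453, 56330) ≈ -1.8721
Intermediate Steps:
L = Rational(1, 524) (L = Pow(524, -1) = Rational(1, 524) ≈ 0.0019084)
Add(Mul(-359, Pow(Add(143, Mul(-1, -72)), -1)), Mul(L, -106)) = Add(Mul(-359, Pow(Add(143, Mul(-1, -72)), -1)), Mul(Rational(1, 524), -106)) = Add(Mul(-359, Pow(Add(143, 72), -1)), Rational(-53, 262)) = Add(Mul(-359, Pow(215, -1)), Rational(-53, 262)) = Add(Mul(-359, Rational(1, 215)), Rational(-53, 262)) = Add(Rational(-359, 215), Rational(-53, 262)) = Rational(-105453, 56330)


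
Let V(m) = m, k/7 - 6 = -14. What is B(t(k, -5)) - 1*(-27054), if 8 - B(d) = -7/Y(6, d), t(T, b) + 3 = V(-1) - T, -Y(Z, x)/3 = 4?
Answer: 324737/12 ≈ 27061.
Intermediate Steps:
k = -56 (k = 42 + 7*(-14) = 42 - 98 = -56)
Y(Z, x) = -12 (Y(Z, x) = -3*4 = -12)
t(T, b) = -4 - T (t(T, b) = -3 + (-1 - T) = -4 - T)
B(d) = 89/12 (B(d) = 8 - (-7)/(-12) = 8 - (-7)*(-1)/12 = 8 - 1*7/12 = 8 - 7/12 = 89/12)
B(t(k, -5)) - 1*(-27054) = 89/12 - 1*(-27054) = 89/12 + 27054 = 324737/12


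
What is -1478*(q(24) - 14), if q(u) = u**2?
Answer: -830636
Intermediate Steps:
-1478*(q(24) - 14) = -1478*(24**2 - 14) = -1478*(576 - 14) = -1478*562 = -830636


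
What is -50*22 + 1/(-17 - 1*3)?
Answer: -22001/20 ≈ -1100.1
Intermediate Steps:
-50*22 + 1/(-17 - 1*3) = -1100 + 1/(-17 - 3) = -1100 + 1/(-20) = -1100 - 1/20 = -22001/20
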